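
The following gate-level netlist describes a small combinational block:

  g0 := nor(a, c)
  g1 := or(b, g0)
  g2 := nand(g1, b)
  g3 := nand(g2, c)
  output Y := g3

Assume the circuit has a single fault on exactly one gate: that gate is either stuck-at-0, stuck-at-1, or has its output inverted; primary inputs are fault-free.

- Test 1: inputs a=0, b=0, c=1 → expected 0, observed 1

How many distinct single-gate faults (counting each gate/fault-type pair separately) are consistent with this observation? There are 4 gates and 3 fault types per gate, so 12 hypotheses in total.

4

Fault-free: g0=0, g1=0, g2=1, g3=0 → 0. Observed 1.
  g0 stuck-at-0: output 0 ✗
  g0 stuck-at-1: output 0 ✗
  g0 inverted output: output 0 ✗
  g1 stuck-at-0: output 0 ✗
  g1 stuck-at-1: output 0 ✗
  g1 inverted output: output 0 ✗
  g2 stuck-at-0: output 1 ✓
  g2 stuck-at-1: output 0 ✗
  g2 inverted output: output 1 ✓
  g3 stuck-at-0: output 0 ✗
  g3 stuck-at-1: output 1 ✓
  g3 inverted output: output 1 ✓
Consistent faults: {g2 stuck-at-0, g2 inverted output, g3 stuck-at-1, g3 inverted output} — 4 in all.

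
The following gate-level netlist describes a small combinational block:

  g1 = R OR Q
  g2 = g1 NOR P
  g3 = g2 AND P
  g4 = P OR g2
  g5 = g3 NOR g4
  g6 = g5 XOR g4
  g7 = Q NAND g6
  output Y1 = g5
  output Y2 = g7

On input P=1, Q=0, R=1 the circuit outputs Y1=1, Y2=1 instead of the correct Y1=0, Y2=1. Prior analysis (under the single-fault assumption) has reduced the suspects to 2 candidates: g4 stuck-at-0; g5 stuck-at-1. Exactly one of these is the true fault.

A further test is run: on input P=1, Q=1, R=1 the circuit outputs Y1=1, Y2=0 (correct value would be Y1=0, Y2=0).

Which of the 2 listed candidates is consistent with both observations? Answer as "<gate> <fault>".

Evaluate each candidate on input P=1, Q=1, R=1:
  g4 stuck-at-0: g1=1, g2=0, g3=0, g4=0 [stuck-at-0], g5=1, g6=1, g7=0 → Y1=1, Y2=0 — matches
  g5 stuck-at-1: g1=1, g2=0, g3=0, g4=1, g5=1 [stuck-at-1], g6=0, g7=1 → Y1=1, Y2=1 — eliminated
Only g4 stuck-at-0 reproduces the observed Y1=1, Y2=0.

g4 stuck-at-0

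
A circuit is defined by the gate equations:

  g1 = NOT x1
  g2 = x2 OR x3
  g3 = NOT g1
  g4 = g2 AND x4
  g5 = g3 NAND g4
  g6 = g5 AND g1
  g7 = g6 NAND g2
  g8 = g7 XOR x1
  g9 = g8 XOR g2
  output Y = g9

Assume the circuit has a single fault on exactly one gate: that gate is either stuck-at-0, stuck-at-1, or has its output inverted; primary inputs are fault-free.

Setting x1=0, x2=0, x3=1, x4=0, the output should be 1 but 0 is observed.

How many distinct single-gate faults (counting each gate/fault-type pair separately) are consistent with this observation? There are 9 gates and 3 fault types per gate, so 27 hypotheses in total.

Fault-free: g1=1, g2=1, g3=0, g4=0, g5=1, g6=1, g7=0, g8=0, g9=1 → 1. Observed 0.
  g1: stuck-at-0, inverted output ✓; others ✗
  g2: none of the 3 fault types match ✗
  g3: none of the 3 fault types match ✗
  g4: none of the 3 fault types match ✗
  g5: stuck-at-0, inverted output ✓; others ✗
  g6: stuck-at-0, inverted output ✓; others ✗
  g7: stuck-at-1, inverted output ✓; others ✗
  g8: stuck-at-1, inverted output ✓; others ✗
  g9: stuck-at-0, inverted output ✓; others ✗
Consistent faults: {g1 stuck-at-0, g1 inverted output, g5 stuck-at-0, g5 inverted output, g6 stuck-at-0, g6 inverted output, g7 stuck-at-1, g7 inverted output, g8 stuck-at-1, g8 inverted output, g9 stuck-at-0, g9 inverted output} — 12 in all.

12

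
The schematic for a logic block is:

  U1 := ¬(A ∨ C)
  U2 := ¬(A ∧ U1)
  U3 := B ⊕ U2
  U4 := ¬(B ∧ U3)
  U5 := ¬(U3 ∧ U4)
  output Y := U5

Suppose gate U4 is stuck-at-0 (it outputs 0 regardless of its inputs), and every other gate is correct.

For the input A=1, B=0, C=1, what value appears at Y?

Propagate with U4 forced: U1=0, U2=1, U3=1, U4=0 [stuck-at-0], U5=1.
So Y = 1. (Without the fault it would be 0.)

1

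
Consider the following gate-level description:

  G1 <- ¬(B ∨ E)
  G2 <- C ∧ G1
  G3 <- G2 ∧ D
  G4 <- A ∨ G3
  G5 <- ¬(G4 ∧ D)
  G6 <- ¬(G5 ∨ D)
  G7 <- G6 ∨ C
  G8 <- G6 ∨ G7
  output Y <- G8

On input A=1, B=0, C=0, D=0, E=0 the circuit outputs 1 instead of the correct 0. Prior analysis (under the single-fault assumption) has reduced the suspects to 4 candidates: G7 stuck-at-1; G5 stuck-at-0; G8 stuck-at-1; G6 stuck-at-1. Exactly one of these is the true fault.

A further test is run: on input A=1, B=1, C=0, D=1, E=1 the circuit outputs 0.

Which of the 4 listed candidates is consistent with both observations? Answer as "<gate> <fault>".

G5 stuck-at-0

Evaluate each candidate on input A=1, B=1, C=0, D=1, E=1:
  G7 stuck-at-1: G1=0, G2=0, G3=0, G4=1, G5=0, G6=0, G7=1 [stuck-at-1], G8=1 → 1 — eliminated
  G5 stuck-at-0: G1=0, G2=0, G3=0, G4=1, G5=0 [stuck-at-0], G6=0, G7=0, G8=0 → 0 — matches
  G8 stuck-at-1: G1=0, G2=0, G3=0, G4=1, G5=0, G6=0, G7=0, G8=1 [stuck-at-1] → 1 — eliminated
  G6 stuck-at-1: G1=0, G2=0, G3=0, G4=1, G5=0, G6=1 [stuck-at-1], G7=1, G8=1 → 1 — eliminated
Only G5 stuck-at-0 reproduces the observed 0.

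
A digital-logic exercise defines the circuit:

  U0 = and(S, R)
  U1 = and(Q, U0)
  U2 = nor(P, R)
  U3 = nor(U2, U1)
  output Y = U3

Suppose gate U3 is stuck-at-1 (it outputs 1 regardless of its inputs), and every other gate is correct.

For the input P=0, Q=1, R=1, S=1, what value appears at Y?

Propagate with U3 forced: U0=1, U1=1, U2=0, U3=1 [stuck-at-1].
So Y = 1. (Without the fault it would be 0.)

1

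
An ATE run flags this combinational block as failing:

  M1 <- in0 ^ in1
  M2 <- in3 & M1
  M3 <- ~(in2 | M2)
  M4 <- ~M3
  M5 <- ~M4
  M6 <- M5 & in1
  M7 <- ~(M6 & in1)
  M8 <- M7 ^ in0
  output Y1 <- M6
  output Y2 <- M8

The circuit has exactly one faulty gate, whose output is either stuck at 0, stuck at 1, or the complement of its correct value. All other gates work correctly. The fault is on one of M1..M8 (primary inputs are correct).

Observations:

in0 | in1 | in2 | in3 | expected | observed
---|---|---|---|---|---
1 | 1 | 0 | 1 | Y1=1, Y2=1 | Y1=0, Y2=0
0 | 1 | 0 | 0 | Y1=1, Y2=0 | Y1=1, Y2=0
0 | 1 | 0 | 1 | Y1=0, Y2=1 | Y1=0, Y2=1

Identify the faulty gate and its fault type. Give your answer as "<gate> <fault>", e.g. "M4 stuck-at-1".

Fault-free values for test 1 (in0=1, in1=1, in2=0, in3=1): M1=0, M2=0, M3=1, M4=0, M5=1, M6=1, M7=0, M8=1, giving Y1=1, Y2=1. Observed Y1=0, Y2=0.
Test 1: faults giving observed Y1=0, Y2=0 are {M1 stuck-at-1, M1 inverted output, M2 stuck-at-1, M2 inverted output, M3 stuck-at-0, M3 inverted output, M4 stuck-at-1, M4 inverted output, M5 stuck-at-0, M5 inverted output, M6 stuck-at-0, M6 inverted output}.
Test 2 (in0=0, in1=1, in2=0, in3=0): fault-free M1=1, M2=0, M3=1, M4=0, M5=1, M6=1, M7=0, M8=0 → Y1=1, Y2=0; observed Y1=1, Y2=0. Eliminates M2 stuck-at-1, M2 inverted output, M3 stuck-at-0, M3 inverted output, M4 stuck-at-1, M4 inverted output, M5 stuck-at-0, M5 inverted output, M6 stuck-at-0, M6 inverted output.
Test 3 (in0=0, in1=1, in2=0, in3=1): fault-free M1=1, M2=1, M3=0, M4=1, M5=0, M6=0, M7=1, M8=1 → Y1=0, Y2=1; observed Y1=0, Y2=1. Eliminates M1 inverted output.
Only M1 stuck-at-1 is consistent with every test.

M1 stuck-at-1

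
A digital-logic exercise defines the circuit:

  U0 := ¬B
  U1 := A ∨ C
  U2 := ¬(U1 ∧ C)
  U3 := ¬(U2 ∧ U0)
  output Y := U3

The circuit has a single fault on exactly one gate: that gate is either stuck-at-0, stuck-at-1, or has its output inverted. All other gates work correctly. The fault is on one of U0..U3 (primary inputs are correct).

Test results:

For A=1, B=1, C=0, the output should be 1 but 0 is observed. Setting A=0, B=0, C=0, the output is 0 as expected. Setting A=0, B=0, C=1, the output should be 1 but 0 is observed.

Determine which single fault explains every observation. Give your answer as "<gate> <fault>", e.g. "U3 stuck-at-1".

Fault-free values for test 1 (A=1, B=1, C=0): U0=0, U1=1, U2=1, U3=1, giving Y=1. Observed 0.
Test 1: faults giving observed 0 are {U0 stuck-at-1, U0 inverted output, U3 stuck-at-0, U3 inverted output}.
Test 2 (A=0, B=0, C=0): fault-free U0=1, U1=0, U2=1, U3=0 → 0; observed 0. Eliminates U0 inverted output, U3 inverted output.
Test 3 (A=0, B=0, C=1): fault-free U0=1, U1=1, U2=0, U3=1 → 1; observed 0. Eliminates U0 stuck-at-1.
Only U3 stuck-at-0 is consistent with every test.

U3 stuck-at-0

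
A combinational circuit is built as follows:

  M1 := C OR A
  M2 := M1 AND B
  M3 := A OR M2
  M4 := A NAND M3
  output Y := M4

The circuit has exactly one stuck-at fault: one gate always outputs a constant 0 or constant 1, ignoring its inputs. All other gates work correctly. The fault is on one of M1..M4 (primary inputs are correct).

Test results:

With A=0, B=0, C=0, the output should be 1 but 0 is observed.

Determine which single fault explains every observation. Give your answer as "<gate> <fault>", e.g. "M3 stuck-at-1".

Fault-free values for test 1 (A=0, B=0, C=0): M1=0, M2=0, M3=0, M4=1, giving Y=1. Observed 0.
Test 1: faults giving observed 0 are {M4 stuck-at-0}.
Only M4 stuck-at-0 is consistent with every test.

M4 stuck-at-0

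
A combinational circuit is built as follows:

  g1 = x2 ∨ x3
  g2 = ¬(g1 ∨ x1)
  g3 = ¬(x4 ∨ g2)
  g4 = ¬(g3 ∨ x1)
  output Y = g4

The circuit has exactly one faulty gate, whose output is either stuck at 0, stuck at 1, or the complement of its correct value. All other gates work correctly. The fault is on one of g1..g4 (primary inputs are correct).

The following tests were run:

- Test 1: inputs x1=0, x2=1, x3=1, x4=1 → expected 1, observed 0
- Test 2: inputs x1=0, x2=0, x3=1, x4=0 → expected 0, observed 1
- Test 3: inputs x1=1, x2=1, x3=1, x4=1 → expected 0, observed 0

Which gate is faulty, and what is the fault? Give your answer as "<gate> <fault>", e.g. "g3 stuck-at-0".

g3 inverted output

Fault-free values for test 1 (x1=0, x2=1, x3=1, x4=1): g1=1, g2=0, g3=0, g4=1, giving Y=1. Observed 0.
Test 1: faults giving observed 0 are {g3 stuck-at-1, g3 inverted output, g4 stuck-at-0, g4 inverted output}.
Test 2 (x1=0, x2=0, x3=1, x4=0): fault-free g1=1, g2=0, g3=1, g4=0 → 0; observed 1. Eliminates g3 stuck-at-1, g4 stuck-at-0.
Test 3 (x1=1, x2=1, x3=1, x4=1): fault-free g1=1, g2=0, g3=0, g4=0 → 0; observed 0. Eliminates g4 inverted output.
Only g3 inverted output is consistent with every test.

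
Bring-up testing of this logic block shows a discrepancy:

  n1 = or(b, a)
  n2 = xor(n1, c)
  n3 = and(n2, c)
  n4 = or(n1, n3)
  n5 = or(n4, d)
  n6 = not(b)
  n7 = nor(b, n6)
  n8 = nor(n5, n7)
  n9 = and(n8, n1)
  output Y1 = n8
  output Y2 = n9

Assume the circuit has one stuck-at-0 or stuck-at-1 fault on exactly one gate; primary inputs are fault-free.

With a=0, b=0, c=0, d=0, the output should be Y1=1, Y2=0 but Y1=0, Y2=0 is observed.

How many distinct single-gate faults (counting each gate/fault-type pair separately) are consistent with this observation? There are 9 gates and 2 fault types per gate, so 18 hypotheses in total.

7

Fault-free: n1=0, n2=0, n3=0, n4=0, n5=0, n6=1, n7=0, n8=1, n9=0 → Y1=1, Y2=0. Observed Y1=0, Y2=0.
  n1: stuck-at-1 ✓; others ✗
  n2: none of the 2 fault types match ✗
  n3: stuck-at-1 ✓; others ✗
  n4: stuck-at-1 ✓; others ✗
  n5: stuck-at-1 ✓; others ✗
  n6: stuck-at-0 ✓; others ✗
  n7: stuck-at-1 ✓; others ✗
  n8: stuck-at-0 ✓; others ✗
  n9: none of the 2 fault types match ✗
Consistent faults: {n1 stuck-at-1, n3 stuck-at-1, n4 stuck-at-1, n5 stuck-at-1, n6 stuck-at-0, n7 stuck-at-1, n8 stuck-at-0} — 7 in all.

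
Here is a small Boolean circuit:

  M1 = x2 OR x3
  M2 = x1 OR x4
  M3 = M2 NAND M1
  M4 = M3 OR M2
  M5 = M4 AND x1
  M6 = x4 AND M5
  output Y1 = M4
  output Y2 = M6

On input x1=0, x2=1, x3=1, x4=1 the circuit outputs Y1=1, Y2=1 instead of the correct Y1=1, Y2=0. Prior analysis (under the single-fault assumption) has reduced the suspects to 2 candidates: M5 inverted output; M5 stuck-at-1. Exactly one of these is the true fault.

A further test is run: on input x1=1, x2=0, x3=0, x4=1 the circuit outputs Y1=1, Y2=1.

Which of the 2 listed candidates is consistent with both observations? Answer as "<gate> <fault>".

Evaluate each candidate on input x1=1, x2=0, x3=0, x4=1:
  M5 inverted output: M1=0, M2=1, M3=1, M4=1, M5=0 [inverted output], M6=0 → Y1=1, Y2=0 — eliminated
  M5 stuck-at-1: M1=0, M2=1, M3=1, M4=1, M5=1 [stuck-at-1], M6=1 → Y1=1, Y2=1 — matches
Only M5 stuck-at-1 reproduces the observed Y1=1, Y2=1.

M5 stuck-at-1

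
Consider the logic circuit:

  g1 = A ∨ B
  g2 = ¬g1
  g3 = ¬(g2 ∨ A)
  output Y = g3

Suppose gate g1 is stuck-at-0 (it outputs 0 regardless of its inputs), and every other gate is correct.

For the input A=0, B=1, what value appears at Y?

0

Propagate with g1 forced: g1=0 [stuck-at-0], g2=1, g3=0.
So Y = 0. (Without the fault it would be 1.)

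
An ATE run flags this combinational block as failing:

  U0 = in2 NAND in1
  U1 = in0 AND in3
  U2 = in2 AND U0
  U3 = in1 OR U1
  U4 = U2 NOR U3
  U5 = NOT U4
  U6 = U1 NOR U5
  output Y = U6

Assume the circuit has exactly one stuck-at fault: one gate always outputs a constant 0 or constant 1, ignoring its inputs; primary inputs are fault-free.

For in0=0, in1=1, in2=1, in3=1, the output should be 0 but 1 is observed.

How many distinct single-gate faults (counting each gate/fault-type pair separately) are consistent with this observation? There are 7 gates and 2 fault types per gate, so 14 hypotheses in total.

Fault-free: U0=0, U1=0, U2=0, U3=1, U4=0, U5=1, U6=0 → 0. Observed 1.
  U0 stuck-at-0: output 0 ✗
  U0 stuck-at-1: output 0 ✗
  U1 stuck-at-0: output 0 ✗
  U1 stuck-at-1: output 0 ✗
  U2 stuck-at-0: output 0 ✗
  U2 stuck-at-1: output 0 ✗
  U3 stuck-at-0: output 1 ✓
  U3 stuck-at-1: output 0 ✗
  U4 stuck-at-0: output 0 ✗
  U4 stuck-at-1: output 1 ✓
  U5 stuck-at-0: output 1 ✓
  U5 stuck-at-1: output 0 ✗
  U6 stuck-at-0: output 0 ✗
  U6 stuck-at-1: output 1 ✓
Consistent faults: {U3 stuck-at-0, U4 stuck-at-1, U5 stuck-at-0, U6 stuck-at-1} — 4 in all.

4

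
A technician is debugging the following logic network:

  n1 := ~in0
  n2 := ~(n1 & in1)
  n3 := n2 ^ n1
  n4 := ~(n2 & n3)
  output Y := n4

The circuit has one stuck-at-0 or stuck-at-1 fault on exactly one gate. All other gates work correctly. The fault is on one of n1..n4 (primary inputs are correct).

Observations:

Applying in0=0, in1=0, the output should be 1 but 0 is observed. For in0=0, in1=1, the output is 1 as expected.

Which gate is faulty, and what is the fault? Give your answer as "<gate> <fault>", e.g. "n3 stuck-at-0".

Fault-free values for test 1 (in0=0, in1=0): n1=1, n2=1, n3=0, n4=1, giving Y=1. Observed 0.
Test 1: faults giving observed 0 are {n1 stuck-at-0, n3 stuck-at-1, n4 stuck-at-0}.
Test 2 (in0=0, in1=1): fault-free n1=1, n2=0, n3=1, n4=1 → 1; observed 1. Eliminates n1 stuck-at-0, n4 stuck-at-0.
Only n3 stuck-at-1 is consistent with every test.

n3 stuck-at-1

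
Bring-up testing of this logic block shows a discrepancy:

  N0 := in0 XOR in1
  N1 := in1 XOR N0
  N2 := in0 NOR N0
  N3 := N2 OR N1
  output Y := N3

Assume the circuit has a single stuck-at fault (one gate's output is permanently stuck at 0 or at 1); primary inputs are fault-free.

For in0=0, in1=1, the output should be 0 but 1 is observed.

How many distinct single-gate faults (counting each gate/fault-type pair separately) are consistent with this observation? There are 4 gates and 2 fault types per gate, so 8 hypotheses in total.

Fault-free: N0=1, N1=0, N2=0, N3=0 → 0. Observed 1.
  N0 stuck-at-0: output 1 ✓
  N0 stuck-at-1: output 0 ✗
  N1 stuck-at-0: output 0 ✗
  N1 stuck-at-1: output 1 ✓
  N2 stuck-at-0: output 0 ✗
  N2 stuck-at-1: output 1 ✓
  N3 stuck-at-0: output 0 ✗
  N3 stuck-at-1: output 1 ✓
Consistent faults: {N0 stuck-at-0, N1 stuck-at-1, N2 stuck-at-1, N3 stuck-at-1} — 4 in all.

4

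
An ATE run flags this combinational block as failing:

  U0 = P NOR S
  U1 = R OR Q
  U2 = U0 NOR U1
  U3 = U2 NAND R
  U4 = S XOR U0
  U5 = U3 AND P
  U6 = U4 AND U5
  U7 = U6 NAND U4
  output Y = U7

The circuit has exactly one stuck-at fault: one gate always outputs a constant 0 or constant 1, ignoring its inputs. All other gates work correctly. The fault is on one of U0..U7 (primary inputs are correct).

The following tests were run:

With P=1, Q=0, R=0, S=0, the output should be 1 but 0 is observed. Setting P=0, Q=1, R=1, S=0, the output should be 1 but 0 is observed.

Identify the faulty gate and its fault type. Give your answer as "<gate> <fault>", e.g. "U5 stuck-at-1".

U7 stuck-at-0

Fault-free values for test 1 (P=1, Q=0, R=0, S=0): U0=0, U1=0, U2=1, U3=1, U4=0, U5=1, U6=0, U7=1, giving Y=1. Observed 0.
Test 1: faults giving observed 0 are {U0 stuck-at-1, U4 stuck-at-1, U7 stuck-at-0}.
Test 2 (P=0, Q=1, R=1, S=0): fault-free U0=1, U1=1, U2=0, U3=1, U4=1, U5=0, U6=0, U7=1 → 1; observed 0. Eliminates U0 stuck-at-1, U4 stuck-at-1.
Only U7 stuck-at-0 is consistent with every test.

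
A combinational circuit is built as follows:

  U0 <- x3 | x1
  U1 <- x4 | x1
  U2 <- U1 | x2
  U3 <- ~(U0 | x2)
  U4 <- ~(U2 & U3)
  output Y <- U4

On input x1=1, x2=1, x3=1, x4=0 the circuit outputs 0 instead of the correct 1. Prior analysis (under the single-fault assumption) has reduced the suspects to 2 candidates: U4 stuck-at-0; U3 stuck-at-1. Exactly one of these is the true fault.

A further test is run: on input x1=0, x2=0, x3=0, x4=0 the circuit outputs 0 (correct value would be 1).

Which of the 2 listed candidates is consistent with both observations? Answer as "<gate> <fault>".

U4 stuck-at-0

Evaluate each candidate on input x1=0, x2=0, x3=0, x4=0:
  U4 stuck-at-0: U0=0, U1=0, U2=0, U3=1, U4=0 [stuck-at-0] → 0 — matches
  U3 stuck-at-1: U0=0, U1=0, U2=0, U3=1 [stuck-at-1], U4=1 → 1 — eliminated
Only U4 stuck-at-0 reproduces the observed 0.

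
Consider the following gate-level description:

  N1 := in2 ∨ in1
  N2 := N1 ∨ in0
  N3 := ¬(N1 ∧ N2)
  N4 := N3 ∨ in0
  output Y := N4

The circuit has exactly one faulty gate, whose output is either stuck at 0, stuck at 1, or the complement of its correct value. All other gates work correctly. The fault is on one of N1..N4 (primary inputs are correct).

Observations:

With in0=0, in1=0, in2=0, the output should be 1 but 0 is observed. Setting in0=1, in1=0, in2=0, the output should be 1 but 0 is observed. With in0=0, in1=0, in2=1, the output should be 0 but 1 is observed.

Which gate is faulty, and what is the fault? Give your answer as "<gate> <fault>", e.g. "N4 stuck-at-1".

N4 inverted output

Fault-free values for test 1 (in0=0, in1=0, in2=0): N1=0, N2=0, N3=1, N4=1, giving Y=1. Observed 0.
Test 1: faults giving observed 0 are {N1 stuck-at-1, N1 inverted output, N3 stuck-at-0, N3 inverted output, N4 stuck-at-0, N4 inverted output}.
Test 2 (in0=1, in1=0, in2=0): fault-free N1=0, N2=1, N3=1, N4=1 → 1; observed 0. Eliminates N1 stuck-at-1, N1 inverted output, N3 stuck-at-0, N3 inverted output.
Test 3 (in0=0, in1=0, in2=1): fault-free N1=1, N2=1, N3=0, N4=0 → 0; observed 1. Eliminates N4 stuck-at-0.
Only N4 inverted output is consistent with every test.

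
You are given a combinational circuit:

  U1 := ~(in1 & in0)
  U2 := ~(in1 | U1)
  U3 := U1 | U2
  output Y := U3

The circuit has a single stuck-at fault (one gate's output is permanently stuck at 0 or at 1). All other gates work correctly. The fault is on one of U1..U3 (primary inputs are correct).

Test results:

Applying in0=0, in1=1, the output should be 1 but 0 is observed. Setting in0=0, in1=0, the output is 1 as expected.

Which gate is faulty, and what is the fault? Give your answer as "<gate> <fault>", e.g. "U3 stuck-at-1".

Fault-free values for test 1 (in0=0, in1=1): U1=1, U2=0, U3=1, giving Y=1. Observed 0.
Test 1: faults giving observed 0 are {U1 stuck-at-0, U3 stuck-at-0}.
Test 2 (in0=0, in1=0): fault-free U1=1, U2=0, U3=1 → 1; observed 1. Eliminates U3 stuck-at-0.
Only U1 stuck-at-0 is consistent with every test.

U1 stuck-at-0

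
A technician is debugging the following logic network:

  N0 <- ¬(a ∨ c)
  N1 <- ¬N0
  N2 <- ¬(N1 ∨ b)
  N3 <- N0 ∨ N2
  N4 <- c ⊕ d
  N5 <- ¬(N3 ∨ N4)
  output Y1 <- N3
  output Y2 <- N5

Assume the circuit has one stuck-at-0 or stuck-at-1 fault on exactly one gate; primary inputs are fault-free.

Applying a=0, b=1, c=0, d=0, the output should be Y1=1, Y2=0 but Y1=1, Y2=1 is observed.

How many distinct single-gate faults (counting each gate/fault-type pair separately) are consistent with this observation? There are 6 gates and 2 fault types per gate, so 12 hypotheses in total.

Fault-free: N0=1, N1=0, N2=0, N3=1, N4=0, N5=0 → Y1=1, Y2=0. Observed Y1=1, Y2=1.
  N0 stuck-at-0: output Y1=0, Y2=1 ✗
  N0 stuck-at-1: output Y1=1, Y2=0 ✗
  N1 stuck-at-0: output Y1=1, Y2=0 ✗
  N1 stuck-at-1: output Y1=1, Y2=0 ✗
  N2 stuck-at-0: output Y1=1, Y2=0 ✗
  N2 stuck-at-1: output Y1=1, Y2=0 ✗
  N3 stuck-at-0: output Y1=0, Y2=1 ✗
  N3 stuck-at-1: output Y1=1, Y2=0 ✗
  N4 stuck-at-0: output Y1=1, Y2=0 ✗
  N4 stuck-at-1: output Y1=1, Y2=0 ✗
  N5 stuck-at-0: output Y1=1, Y2=0 ✗
  N5 stuck-at-1: output Y1=1, Y2=1 ✓
Consistent faults: {N5 stuck-at-1} — 1 in all.

1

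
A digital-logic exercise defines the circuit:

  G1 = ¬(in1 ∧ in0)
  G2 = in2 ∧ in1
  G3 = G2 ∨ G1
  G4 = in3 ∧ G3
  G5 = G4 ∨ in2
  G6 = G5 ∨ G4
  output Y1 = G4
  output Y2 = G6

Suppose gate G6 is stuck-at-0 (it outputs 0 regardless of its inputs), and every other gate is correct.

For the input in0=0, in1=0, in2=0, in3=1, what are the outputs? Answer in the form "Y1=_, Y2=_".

Propagate with G6 forced: G1=1, G2=0, G3=1, G4=1, G5=1, G6=0 [stuck-at-0].
So the outputs are Y1=1, Y2=0. (Without the fault they would be Y1=1, Y2=1.)

Y1=1, Y2=0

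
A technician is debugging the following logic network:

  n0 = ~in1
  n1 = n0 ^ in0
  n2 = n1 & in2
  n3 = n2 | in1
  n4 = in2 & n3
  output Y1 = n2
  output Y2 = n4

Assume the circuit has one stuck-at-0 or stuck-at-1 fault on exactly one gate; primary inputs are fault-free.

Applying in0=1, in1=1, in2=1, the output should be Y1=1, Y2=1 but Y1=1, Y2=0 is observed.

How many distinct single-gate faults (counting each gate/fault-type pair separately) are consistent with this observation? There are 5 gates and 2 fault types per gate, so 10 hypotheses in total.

Fault-free: n0=0, n1=1, n2=1, n3=1, n4=1 → Y1=1, Y2=1. Observed Y1=1, Y2=0.
  n0 stuck-at-0: output Y1=1, Y2=1 ✗
  n0 stuck-at-1: output Y1=0, Y2=1 ✗
  n1 stuck-at-0: output Y1=0, Y2=1 ✗
  n1 stuck-at-1: output Y1=1, Y2=1 ✗
  n2 stuck-at-0: output Y1=0, Y2=1 ✗
  n2 stuck-at-1: output Y1=1, Y2=1 ✗
  n3 stuck-at-0: output Y1=1, Y2=0 ✓
  n3 stuck-at-1: output Y1=1, Y2=1 ✗
  n4 stuck-at-0: output Y1=1, Y2=0 ✓
  n4 stuck-at-1: output Y1=1, Y2=1 ✗
Consistent faults: {n3 stuck-at-0, n4 stuck-at-0} — 2 in all.

2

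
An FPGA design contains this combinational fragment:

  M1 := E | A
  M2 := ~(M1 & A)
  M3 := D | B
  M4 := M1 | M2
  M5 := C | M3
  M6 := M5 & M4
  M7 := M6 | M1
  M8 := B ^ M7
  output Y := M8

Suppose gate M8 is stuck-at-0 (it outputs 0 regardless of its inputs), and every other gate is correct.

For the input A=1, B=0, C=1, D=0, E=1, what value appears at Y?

Propagate with M8 forced: M1=1, M2=0, M3=0, M4=1, M5=1, M6=1, M7=1, M8=0 [stuck-at-0].
So Y = 0. (Without the fault it would be 1.)

0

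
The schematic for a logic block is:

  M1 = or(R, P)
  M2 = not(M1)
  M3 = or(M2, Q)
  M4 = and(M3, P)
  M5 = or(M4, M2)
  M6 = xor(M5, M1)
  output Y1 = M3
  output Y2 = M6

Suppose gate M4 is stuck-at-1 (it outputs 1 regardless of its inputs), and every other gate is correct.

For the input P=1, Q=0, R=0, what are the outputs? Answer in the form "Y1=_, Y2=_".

Propagate with M4 forced: M1=1, M2=0, M3=0, M4=1 [stuck-at-1], M5=1, M6=0.
So the outputs are Y1=0, Y2=0. (Without the fault they would be Y1=0, Y2=1.)

Y1=0, Y2=0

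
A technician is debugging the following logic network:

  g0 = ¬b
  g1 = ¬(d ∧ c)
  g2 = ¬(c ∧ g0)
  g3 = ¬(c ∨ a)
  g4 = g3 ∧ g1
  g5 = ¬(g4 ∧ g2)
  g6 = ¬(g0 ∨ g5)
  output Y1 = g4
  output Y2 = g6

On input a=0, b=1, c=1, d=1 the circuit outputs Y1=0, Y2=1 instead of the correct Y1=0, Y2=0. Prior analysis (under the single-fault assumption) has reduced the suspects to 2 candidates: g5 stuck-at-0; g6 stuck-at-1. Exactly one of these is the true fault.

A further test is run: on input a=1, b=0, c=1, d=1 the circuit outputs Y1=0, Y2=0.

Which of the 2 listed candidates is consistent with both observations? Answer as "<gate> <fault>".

g5 stuck-at-0

Evaluate each candidate on input a=1, b=0, c=1, d=1:
  g5 stuck-at-0: g0=1, g1=0, g2=0, g3=0, g4=0, g5=0 [stuck-at-0], g6=0 → Y1=0, Y2=0 — matches
  g6 stuck-at-1: g0=1, g1=0, g2=0, g3=0, g4=0, g5=1, g6=1 [stuck-at-1] → Y1=0, Y2=1 — eliminated
Only g5 stuck-at-0 reproduces the observed Y1=0, Y2=0.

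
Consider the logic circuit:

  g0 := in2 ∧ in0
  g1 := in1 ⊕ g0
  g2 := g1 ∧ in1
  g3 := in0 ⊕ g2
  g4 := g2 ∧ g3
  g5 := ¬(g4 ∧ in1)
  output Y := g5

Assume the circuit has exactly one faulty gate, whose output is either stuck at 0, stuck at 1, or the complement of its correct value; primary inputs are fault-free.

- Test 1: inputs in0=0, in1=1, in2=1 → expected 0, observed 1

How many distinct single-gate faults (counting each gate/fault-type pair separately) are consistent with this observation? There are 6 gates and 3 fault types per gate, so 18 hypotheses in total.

Fault-free: g0=0, g1=1, g2=1, g3=1, g4=1, g5=0 → 0. Observed 1.
  g0: stuck-at-1, inverted output ✓; others ✗
  g1: stuck-at-0, inverted output ✓; others ✗
  g2: stuck-at-0, inverted output ✓; others ✗
  g3: stuck-at-0, inverted output ✓; others ✗
  g4: stuck-at-0, inverted output ✓; others ✗
  g5: stuck-at-1, inverted output ✓; others ✗
Consistent faults: {g0 stuck-at-1, g0 inverted output, g1 stuck-at-0, g1 inverted output, g2 stuck-at-0, g2 inverted output, g3 stuck-at-0, g3 inverted output, g4 stuck-at-0, g4 inverted output, g5 stuck-at-1, g5 inverted output} — 12 in all.

12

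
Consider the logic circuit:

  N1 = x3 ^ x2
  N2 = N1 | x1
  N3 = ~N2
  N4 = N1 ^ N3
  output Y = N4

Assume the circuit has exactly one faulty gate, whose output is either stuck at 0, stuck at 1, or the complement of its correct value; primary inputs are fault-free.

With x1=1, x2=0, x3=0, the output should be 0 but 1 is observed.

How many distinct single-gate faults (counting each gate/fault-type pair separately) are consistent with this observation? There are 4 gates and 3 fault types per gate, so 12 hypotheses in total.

Fault-free: N1=0, N2=1, N3=0, N4=0 → 0. Observed 1.
  N1 stuck-at-0: output 0 ✗
  N1 stuck-at-1: output 1 ✓
  N1 inverted output: output 1 ✓
  N2 stuck-at-0: output 1 ✓
  N2 stuck-at-1: output 0 ✗
  N2 inverted output: output 1 ✓
  N3 stuck-at-0: output 0 ✗
  N3 stuck-at-1: output 1 ✓
  N3 inverted output: output 1 ✓
  N4 stuck-at-0: output 0 ✗
  N4 stuck-at-1: output 1 ✓
  N4 inverted output: output 1 ✓
Consistent faults: {N1 stuck-at-1, N1 inverted output, N2 stuck-at-0, N2 inverted output, N3 stuck-at-1, N3 inverted output, N4 stuck-at-1, N4 inverted output} — 8 in all.

8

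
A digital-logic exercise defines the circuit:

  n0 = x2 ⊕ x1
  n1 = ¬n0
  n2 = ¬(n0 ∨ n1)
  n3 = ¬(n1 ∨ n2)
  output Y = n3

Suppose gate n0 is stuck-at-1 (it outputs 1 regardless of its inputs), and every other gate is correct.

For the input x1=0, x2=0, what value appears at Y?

1

Propagate with n0 forced: n0=1 [stuck-at-1], n1=0, n2=0, n3=1.
So Y = 1. (Without the fault it would be 0.)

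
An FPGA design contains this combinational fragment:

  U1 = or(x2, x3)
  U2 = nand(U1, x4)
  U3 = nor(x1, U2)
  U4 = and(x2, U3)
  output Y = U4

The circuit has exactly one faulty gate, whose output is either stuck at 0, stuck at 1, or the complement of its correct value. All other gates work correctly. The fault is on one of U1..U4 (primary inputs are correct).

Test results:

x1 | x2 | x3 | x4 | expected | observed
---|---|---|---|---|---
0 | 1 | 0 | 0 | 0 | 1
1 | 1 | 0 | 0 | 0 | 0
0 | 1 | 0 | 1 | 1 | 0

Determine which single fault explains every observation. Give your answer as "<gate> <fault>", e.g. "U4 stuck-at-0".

Fault-free values for test 1 (x1=0, x2=1, x3=0, x4=0): U1=1, U2=1, U3=0, U4=0, giving Y=0. Observed 1.
Test 1: faults giving observed 1 are {U2 stuck-at-0, U2 inverted output, U3 stuck-at-1, U3 inverted output, U4 stuck-at-1, U4 inverted output}.
Test 2 (x1=1, x2=1, x3=0, x4=0): fault-free U1=1, U2=1, U3=0, U4=0 → 0; observed 0. Eliminates U3 stuck-at-1, U3 inverted output, U4 stuck-at-1, U4 inverted output.
Test 3 (x1=0, x2=1, x3=0, x4=1): fault-free U1=1, U2=0, U3=1, U4=1 → 1; observed 0. Eliminates U2 stuck-at-0.
Only U2 inverted output is consistent with every test.

U2 inverted output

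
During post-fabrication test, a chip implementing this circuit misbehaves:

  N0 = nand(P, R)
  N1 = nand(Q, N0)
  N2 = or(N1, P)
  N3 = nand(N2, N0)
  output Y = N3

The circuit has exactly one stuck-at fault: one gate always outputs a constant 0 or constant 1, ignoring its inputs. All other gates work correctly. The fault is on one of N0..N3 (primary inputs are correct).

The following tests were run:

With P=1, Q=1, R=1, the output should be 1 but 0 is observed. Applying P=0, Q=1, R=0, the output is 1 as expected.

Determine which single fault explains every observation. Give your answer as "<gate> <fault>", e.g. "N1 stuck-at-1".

N0 stuck-at-1

Fault-free values for test 1 (P=1, Q=1, R=1): N0=0, N1=1, N2=1, N3=1, giving Y=1. Observed 0.
Test 1: faults giving observed 0 are {N0 stuck-at-1, N3 stuck-at-0}.
Test 2 (P=0, Q=1, R=0): fault-free N0=1, N1=0, N2=0, N3=1 → 1; observed 1. Eliminates N3 stuck-at-0.
Only N0 stuck-at-1 is consistent with every test.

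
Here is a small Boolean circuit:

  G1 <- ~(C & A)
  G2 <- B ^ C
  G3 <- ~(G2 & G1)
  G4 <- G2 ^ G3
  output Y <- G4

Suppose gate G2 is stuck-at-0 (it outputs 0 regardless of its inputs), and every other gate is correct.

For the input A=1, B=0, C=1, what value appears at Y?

Propagate with G2 forced: G1=0, G2=0 [stuck-at-0], G3=1, G4=1.
So Y = 1. (Without the fault it would be 0.)

1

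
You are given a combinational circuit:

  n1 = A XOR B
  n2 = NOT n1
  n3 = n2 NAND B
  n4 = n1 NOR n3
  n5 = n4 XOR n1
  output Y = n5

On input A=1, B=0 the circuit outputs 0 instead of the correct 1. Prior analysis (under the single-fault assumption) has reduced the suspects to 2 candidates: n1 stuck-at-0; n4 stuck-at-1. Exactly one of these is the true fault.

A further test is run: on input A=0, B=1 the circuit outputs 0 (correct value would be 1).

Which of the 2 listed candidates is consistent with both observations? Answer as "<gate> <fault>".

n4 stuck-at-1

Evaluate each candidate on input A=0, B=1:
  n1 stuck-at-0: n1=0 [stuck-at-0], n2=1, n3=0, n4=1, n5=1 → 1 — eliminated
  n4 stuck-at-1: n1=1, n2=0, n3=1, n4=1 [stuck-at-1], n5=0 → 0 — matches
Only n4 stuck-at-1 reproduces the observed 0.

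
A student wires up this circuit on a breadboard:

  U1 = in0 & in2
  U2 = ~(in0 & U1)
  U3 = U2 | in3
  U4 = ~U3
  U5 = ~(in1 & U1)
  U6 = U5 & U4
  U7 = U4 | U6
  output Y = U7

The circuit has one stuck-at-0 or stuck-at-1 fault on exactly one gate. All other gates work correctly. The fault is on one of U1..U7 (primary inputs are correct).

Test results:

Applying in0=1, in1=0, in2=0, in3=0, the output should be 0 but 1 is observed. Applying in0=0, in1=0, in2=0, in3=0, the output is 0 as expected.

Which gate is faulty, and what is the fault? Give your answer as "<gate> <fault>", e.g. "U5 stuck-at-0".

Fault-free values for test 1 (in0=1, in1=0, in2=0, in3=0): U1=0, U2=1, U3=1, U4=0, U5=1, U6=0, U7=0, giving Y=0. Observed 1.
Test 1: faults giving observed 1 are {U1 stuck-at-1, U2 stuck-at-0, U3 stuck-at-0, U4 stuck-at-1, U6 stuck-at-1, U7 stuck-at-1}.
Test 2 (in0=0, in1=0, in2=0, in3=0): fault-free U1=0, U2=1, U3=1, U4=0, U5=1, U6=0, U7=0 → 0; observed 0. Eliminates U2 stuck-at-0, U3 stuck-at-0, U4 stuck-at-1, U6 stuck-at-1, U7 stuck-at-1.
Only U1 stuck-at-1 is consistent with every test.

U1 stuck-at-1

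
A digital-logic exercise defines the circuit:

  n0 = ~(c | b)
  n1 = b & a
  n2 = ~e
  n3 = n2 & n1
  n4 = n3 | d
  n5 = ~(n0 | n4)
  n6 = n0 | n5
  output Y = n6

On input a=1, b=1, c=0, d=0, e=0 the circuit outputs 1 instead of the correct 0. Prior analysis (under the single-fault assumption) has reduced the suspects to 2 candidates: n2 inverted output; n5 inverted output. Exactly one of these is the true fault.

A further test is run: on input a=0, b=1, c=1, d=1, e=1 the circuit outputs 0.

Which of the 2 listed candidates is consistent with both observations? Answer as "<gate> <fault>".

n2 inverted output

Evaluate each candidate on input a=0, b=1, c=1, d=1, e=1:
  n2 inverted output: n0=0, n1=0, n2=1 [inverted output], n3=0, n4=1, n5=0, n6=0 → 0 — matches
  n5 inverted output: n0=0, n1=0, n2=0, n3=0, n4=1, n5=1 [inverted output], n6=1 → 1 — eliminated
Only n2 inverted output reproduces the observed 0.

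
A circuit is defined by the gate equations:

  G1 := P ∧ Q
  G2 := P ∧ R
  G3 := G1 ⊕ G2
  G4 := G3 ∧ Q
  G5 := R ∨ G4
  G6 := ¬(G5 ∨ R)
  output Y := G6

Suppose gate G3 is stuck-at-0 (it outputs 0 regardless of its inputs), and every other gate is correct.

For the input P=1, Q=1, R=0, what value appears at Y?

1

Propagate with G3 forced: G1=1, G2=0, G3=0 [stuck-at-0], G4=0, G5=0, G6=1.
So Y = 1. (Without the fault it would be 0.)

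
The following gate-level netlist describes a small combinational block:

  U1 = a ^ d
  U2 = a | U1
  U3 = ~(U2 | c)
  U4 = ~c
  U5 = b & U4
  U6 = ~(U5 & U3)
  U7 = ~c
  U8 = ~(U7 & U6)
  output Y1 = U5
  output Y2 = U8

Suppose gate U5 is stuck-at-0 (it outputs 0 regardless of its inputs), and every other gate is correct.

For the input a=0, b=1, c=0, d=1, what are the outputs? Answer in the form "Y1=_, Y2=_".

Y1=0, Y2=0

Propagate with U5 forced: U1=1, U2=1, U3=0, U4=1, U5=0 [stuck-at-0], U6=1, U7=1, U8=0.
So the outputs are Y1=0, Y2=0. (Without the fault they would be Y1=1, Y2=0.)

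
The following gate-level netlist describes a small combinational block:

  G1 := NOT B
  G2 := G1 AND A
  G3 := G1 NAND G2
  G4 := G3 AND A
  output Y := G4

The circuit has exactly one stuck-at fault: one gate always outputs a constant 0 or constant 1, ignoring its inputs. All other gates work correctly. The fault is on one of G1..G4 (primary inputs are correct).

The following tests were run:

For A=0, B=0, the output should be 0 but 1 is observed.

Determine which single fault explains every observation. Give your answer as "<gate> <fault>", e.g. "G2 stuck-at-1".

G4 stuck-at-1

Fault-free values for test 1 (A=0, B=0): G1=1, G2=0, G3=1, G4=0, giving Y=0. Observed 1.
Test 1: faults giving observed 1 are {G4 stuck-at-1}.
Only G4 stuck-at-1 is consistent with every test.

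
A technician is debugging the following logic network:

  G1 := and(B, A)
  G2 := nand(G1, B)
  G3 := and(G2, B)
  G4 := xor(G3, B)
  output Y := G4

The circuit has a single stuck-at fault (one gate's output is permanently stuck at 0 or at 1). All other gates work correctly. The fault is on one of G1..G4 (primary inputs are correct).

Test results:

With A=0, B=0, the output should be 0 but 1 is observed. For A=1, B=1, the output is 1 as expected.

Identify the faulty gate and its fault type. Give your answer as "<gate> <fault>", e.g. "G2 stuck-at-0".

Fault-free values for test 1 (A=0, B=0): G1=0, G2=1, G3=0, G4=0, giving Y=0. Observed 1.
Test 1: faults giving observed 1 are {G3 stuck-at-1, G4 stuck-at-1}.
Test 2 (A=1, B=1): fault-free G1=1, G2=0, G3=0, G4=1 → 1; observed 1. Eliminates G3 stuck-at-1.
Only G4 stuck-at-1 is consistent with every test.

G4 stuck-at-1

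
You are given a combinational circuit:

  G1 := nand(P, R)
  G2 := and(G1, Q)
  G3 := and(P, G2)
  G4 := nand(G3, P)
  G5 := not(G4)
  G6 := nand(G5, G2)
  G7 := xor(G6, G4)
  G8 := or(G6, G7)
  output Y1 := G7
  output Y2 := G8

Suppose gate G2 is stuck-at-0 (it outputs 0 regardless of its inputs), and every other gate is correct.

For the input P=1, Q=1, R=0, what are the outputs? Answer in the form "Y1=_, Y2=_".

Y1=0, Y2=1

Propagate with G2 forced: G1=1, G2=0 [stuck-at-0], G3=0, G4=1, G5=0, G6=1, G7=0, G8=1.
So the outputs are Y1=0, Y2=1. (Without the fault they would be Y1=0, Y2=0.)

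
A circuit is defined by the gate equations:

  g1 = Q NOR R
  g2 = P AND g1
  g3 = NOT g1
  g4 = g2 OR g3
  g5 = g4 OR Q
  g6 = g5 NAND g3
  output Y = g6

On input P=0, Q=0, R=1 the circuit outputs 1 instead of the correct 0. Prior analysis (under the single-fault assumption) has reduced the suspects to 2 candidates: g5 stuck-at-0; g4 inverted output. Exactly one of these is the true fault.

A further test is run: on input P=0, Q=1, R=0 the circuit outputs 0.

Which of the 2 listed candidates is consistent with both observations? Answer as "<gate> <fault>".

g4 inverted output

Evaluate each candidate on input P=0, Q=1, R=0:
  g5 stuck-at-0: g1=0, g2=0, g3=1, g4=1, g5=0 [stuck-at-0], g6=1 → 1 — eliminated
  g4 inverted output: g1=0, g2=0, g3=1, g4=0 [inverted output], g5=1, g6=0 → 0 — matches
Only g4 inverted output reproduces the observed 0.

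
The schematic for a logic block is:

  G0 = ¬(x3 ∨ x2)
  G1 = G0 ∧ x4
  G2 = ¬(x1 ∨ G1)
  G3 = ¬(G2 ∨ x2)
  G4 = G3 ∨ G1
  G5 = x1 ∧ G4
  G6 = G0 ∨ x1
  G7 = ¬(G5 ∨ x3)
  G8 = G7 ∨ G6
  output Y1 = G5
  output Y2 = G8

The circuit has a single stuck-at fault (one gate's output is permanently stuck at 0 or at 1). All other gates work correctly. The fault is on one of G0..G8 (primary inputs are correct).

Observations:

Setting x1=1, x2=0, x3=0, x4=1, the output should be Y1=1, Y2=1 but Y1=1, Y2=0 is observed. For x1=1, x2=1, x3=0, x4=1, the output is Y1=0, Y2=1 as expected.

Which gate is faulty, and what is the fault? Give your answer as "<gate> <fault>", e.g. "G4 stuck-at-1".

G6 stuck-at-0

Fault-free values for test 1 (x1=1, x2=0, x3=0, x4=1): G0=1, G1=1, G2=0, G3=1, G4=1, G5=1, G6=1, G7=0, G8=1, giving Y1=1, Y2=1. Observed Y1=1, Y2=0.
Test 1: faults giving observed Y1=1, Y2=0 are {G6 stuck-at-0, G8 stuck-at-0}.
Test 2 (x1=1, x2=1, x3=0, x4=1): fault-free G0=0, G1=0, G2=0, G3=0, G4=0, G5=0, G6=1, G7=1, G8=1 → Y1=0, Y2=1; observed Y1=0, Y2=1. Eliminates G8 stuck-at-0.
Only G6 stuck-at-0 is consistent with every test.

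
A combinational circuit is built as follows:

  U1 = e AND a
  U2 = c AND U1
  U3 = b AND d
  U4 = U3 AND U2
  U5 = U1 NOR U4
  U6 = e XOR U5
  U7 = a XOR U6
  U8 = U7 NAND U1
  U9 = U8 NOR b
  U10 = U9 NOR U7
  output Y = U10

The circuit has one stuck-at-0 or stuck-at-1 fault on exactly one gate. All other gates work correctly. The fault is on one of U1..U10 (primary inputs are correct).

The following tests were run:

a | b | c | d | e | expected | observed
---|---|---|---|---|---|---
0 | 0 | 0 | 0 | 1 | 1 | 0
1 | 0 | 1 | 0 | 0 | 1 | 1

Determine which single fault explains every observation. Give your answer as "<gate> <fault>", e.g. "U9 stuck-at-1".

Fault-free values for test 1 (a=0, b=0, c=0, d=0, e=1): U1=0, U2=0, U3=0, U4=0, U5=1, U6=0, U7=0, U8=1, U9=0, U10=1, giving Y=1. Observed 0.
Test 1: faults giving observed 0 are {U1 stuck-at-1, U4 stuck-at-1, U5 stuck-at-0, U6 stuck-at-1, U7 stuck-at-1, U8 stuck-at-0, U9 stuck-at-1, U10 stuck-at-0}.
Test 2 (a=1, b=0, c=1, d=0, e=0): fault-free U1=0, U2=0, U3=0, U4=0, U5=1, U6=1, U7=0, U8=1, U9=0, U10=1 → 1; observed 1. Eliminates U1 stuck-at-1, U4 stuck-at-1, U5 stuck-at-0, U7 stuck-at-1, U8 stuck-at-0, U9 stuck-at-1, U10 stuck-at-0.
Only U6 stuck-at-1 is consistent with every test.

U6 stuck-at-1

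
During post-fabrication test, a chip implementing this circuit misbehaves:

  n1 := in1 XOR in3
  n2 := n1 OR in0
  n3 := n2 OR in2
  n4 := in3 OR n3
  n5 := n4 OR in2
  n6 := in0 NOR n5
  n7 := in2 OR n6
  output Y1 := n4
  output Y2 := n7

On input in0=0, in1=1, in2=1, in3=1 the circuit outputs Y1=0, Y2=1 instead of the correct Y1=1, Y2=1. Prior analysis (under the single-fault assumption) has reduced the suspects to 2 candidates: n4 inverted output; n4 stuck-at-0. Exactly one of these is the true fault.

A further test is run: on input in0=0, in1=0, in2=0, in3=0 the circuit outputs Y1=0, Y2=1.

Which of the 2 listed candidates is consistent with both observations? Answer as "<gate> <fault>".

n4 stuck-at-0

Evaluate each candidate on input in0=0, in1=0, in2=0, in3=0:
  n4 inverted output: n1=0, n2=0, n3=0, n4=1 [inverted output], n5=1, n6=0, n7=0 → Y1=1, Y2=0 — eliminated
  n4 stuck-at-0: n1=0, n2=0, n3=0, n4=0 [stuck-at-0], n5=0, n6=1, n7=1 → Y1=0, Y2=1 — matches
Only n4 stuck-at-0 reproduces the observed Y1=0, Y2=1.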